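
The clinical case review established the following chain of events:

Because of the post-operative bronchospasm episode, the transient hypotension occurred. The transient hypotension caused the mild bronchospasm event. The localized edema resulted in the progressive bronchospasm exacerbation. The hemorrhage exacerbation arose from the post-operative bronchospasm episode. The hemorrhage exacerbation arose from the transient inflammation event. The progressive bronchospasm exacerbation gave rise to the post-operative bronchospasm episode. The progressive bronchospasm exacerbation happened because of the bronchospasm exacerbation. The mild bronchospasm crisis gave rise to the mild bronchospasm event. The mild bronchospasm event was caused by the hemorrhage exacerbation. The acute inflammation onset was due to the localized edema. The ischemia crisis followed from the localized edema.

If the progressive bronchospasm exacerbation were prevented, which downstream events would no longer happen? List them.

Downstream of the progressive bronchospasm exacerbation: the post-operative bronchospasm episode, the hemorrhage exacerbation, the transient hypotension, the mild bronchospasm event.
Of those, still caused via another path: the hemorrhage exacerbation, the mild bronchospasm event.
The remainder have no surviving cause.

the post-operative bronchospasm episode, the transient hypotension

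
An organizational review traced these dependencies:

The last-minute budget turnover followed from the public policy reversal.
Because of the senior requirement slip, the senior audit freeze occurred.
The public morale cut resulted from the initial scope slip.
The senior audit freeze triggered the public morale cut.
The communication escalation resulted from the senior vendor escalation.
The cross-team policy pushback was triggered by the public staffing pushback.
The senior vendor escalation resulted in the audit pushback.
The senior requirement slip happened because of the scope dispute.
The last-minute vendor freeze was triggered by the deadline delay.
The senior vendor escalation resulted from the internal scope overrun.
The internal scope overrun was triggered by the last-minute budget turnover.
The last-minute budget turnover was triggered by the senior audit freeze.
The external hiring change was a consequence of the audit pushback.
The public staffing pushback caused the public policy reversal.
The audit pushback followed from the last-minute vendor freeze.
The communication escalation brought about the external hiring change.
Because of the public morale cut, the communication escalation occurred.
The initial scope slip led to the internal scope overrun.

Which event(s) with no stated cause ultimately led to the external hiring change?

the deadline delay, the initial scope slip, the public staffing pushback, the scope dispute

Tracing upstream from the external hiring change: the external hiring change ← the audit pushback ← the senior vendor escalation ← the internal scope overrun ← the last-minute budget turnover ← the public policy reversal ← the public staffing pushback.
A separate upstream branch: the external hiring change ← the audit pushback ← the last-minute vendor freeze ← the deadline delay.
A separate upstream branch: the external hiring change ← the communication escalation ← the public morale cut ← the initial scope slip.
A separate upstream branch: the external hiring change ← the communication escalation ← the public morale cut ← the senior audit freeze ← the senior requirement slip ← the scope dispute.
Each of those chain origins has no stated cause.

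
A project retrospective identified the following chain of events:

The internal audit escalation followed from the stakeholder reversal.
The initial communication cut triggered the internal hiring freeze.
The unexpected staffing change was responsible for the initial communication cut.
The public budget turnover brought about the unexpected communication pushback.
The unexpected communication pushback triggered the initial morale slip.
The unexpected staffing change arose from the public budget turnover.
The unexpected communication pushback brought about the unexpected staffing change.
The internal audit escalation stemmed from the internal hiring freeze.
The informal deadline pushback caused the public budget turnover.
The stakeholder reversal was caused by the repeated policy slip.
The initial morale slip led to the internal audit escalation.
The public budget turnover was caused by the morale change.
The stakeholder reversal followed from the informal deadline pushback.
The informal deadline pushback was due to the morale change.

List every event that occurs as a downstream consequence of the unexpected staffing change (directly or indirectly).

the initial communication cut, the internal audit escalation, the internal hiring freeze

Direct effects: the initial communication cut.
2 steps out: the internal hiring freeze.
3 steps out: the internal audit escalation.
Not reachable from it: the morale change, the informal deadline pushback, the public budget turnover, the unexpected communication pushback, the initial morale slip, the stakeholder reversal, the repeated policy slip.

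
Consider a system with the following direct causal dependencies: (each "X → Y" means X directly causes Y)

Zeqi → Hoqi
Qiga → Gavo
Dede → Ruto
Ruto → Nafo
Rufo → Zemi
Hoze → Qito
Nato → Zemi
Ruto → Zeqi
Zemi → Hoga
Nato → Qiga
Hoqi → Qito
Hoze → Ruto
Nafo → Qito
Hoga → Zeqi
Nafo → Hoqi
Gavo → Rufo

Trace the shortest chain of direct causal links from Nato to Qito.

Nato → Zemi → Hoga → Zeqi → Hoqi → Qito

Nato → Zemi
Zemi → Hoga
Hoga → Zeqi
Zeqi → Hoqi
Hoqi → Qito
Length: 5 steps.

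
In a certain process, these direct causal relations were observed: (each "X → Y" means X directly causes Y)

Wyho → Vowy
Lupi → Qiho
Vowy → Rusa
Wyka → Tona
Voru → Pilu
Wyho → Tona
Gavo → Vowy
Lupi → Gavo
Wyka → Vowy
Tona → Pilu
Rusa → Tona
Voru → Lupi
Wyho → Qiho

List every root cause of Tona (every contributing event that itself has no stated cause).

Voru, Wyho, Wyka

Tracing upstream from Tona: Tona ← Wyho.
A separate upstream branch: Tona ← Rusa ← Vowy ← Gavo ← Lupi ← Voru.
A separate upstream branch: Tona ← Wyka.
Each of those chain origins has no stated cause.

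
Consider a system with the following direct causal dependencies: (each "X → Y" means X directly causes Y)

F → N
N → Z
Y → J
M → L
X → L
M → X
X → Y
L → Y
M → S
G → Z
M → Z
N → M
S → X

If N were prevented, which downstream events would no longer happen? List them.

Downstream of N: M, S, X, Z, L, Y, J.
Of those, still caused via another path: Z.
The remainder have no surviving cause.

J, L, M, S, X, Y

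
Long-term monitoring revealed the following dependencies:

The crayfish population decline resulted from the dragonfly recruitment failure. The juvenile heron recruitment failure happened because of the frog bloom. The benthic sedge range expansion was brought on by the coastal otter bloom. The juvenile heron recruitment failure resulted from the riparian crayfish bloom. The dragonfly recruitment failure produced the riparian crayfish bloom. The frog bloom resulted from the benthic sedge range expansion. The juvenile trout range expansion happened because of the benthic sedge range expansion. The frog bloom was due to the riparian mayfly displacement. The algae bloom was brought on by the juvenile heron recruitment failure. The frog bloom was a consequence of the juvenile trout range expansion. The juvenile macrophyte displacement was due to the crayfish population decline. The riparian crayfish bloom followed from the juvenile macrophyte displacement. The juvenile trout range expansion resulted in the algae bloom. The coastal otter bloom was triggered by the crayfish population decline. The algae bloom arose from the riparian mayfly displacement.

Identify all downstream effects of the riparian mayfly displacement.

Direct effects: the frog bloom, the algae bloom.
2 steps out: the juvenile heron recruitment failure.
Not reachable from it: the dragonfly recruitment failure, the crayfish population decline, the coastal otter bloom, the juvenile macrophyte displacement, the benthic sedge range expansion, the juvenile trout range expansion, the riparian crayfish bloom.

the algae bloom, the frog bloom, the juvenile heron recruitment failure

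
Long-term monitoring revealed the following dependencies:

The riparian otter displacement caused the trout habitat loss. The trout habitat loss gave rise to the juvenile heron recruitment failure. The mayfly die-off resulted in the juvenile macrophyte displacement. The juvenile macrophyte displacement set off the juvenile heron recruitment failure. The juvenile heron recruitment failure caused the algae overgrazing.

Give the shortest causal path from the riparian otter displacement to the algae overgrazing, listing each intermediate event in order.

the riparian otter displacement → the trout habitat loss → the juvenile heron recruitment failure → the algae overgrazing

the riparian otter displacement → the trout habitat loss
the trout habitat loss → the juvenile heron recruitment failure
the juvenile heron recruitment failure → the algae overgrazing
Length: 3 steps.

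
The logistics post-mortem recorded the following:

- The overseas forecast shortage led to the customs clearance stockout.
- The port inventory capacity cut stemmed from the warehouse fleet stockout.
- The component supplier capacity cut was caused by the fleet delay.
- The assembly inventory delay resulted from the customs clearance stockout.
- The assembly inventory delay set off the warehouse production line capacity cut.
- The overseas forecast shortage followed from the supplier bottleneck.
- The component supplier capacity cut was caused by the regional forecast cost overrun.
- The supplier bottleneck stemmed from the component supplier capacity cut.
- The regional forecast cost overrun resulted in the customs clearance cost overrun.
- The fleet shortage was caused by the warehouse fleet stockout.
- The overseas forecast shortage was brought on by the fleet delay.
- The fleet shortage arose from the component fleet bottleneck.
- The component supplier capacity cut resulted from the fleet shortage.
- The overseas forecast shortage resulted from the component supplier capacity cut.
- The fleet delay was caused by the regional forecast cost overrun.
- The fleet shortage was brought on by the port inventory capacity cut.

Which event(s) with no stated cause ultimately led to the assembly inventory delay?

Tracing upstream from the assembly inventory delay: the assembly inventory delay ← the customs clearance stockout ← the overseas forecast shortage ← the fleet delay ← the regional forecast cost overrun.
A separate upstream branch: the assembly inventory delay ← the customs clearance stockout ← the overseas forecast shortage ← the component supplier capacity cut ← the fleet shortage ← the warehouse fleet stockout.
A separate upstream branch: the assembly inventory delay ← the customs clearance stockout ← the overseas forecast shortage ← the component supplier capacity cut ← the fleet shortage ← the component fleet bottleneck.
Each of those chain origins has no stated cause.

the component fleet bottleneck, the regional forecast cost overrun, the warehouse fleet stockout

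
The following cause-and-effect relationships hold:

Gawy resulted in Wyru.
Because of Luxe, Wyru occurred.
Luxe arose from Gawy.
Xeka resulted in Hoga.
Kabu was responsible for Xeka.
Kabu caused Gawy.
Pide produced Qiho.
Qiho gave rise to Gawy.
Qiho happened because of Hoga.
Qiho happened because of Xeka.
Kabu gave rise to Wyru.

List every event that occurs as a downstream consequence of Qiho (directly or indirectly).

Gawy, Luxe, Wyru

Direct effects: Gawy.
2 steps out: Luxe, Wyru.
Not reachable from it: Kabu, Xeka, Hoga, Pide.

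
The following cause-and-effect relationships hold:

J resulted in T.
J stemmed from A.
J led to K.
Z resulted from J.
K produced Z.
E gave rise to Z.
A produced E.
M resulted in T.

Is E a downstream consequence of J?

No

J leads to K, Z, T; E is not among them.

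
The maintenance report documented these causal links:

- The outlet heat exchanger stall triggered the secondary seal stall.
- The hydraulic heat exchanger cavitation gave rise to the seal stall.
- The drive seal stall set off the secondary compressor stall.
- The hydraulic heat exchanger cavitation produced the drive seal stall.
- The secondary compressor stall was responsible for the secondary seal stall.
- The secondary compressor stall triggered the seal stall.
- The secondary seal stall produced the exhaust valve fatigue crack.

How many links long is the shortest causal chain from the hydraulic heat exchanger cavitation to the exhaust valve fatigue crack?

4

Shortest chain: the hydraulic heat exchanger cavitation → the drive seal stall → the secondary compressor stall → the secondary seal stall → the exhaust valve fatigue crack.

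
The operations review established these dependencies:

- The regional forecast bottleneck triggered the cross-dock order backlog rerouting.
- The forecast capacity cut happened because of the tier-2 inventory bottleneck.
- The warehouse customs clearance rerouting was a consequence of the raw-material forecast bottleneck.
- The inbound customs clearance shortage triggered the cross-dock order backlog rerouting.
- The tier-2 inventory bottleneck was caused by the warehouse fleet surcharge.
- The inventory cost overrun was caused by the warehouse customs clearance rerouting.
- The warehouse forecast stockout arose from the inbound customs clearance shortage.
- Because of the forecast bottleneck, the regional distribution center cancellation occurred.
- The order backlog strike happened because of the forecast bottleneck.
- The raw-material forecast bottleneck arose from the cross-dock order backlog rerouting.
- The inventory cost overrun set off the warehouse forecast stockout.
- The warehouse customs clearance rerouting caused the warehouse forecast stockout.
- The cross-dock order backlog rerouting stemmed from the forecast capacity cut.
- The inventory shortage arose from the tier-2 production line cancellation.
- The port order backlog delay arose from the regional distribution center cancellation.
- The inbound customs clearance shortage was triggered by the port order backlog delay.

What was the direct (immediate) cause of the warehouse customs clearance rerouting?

the raw-material forecast bottleneck

Upstream contributors include the forecast bottleneck, the regional distribution center cancellation, the port order backlog delay, the warehouse fleet surcharge, the tier-2 inventory bottleneck, the inbound customs clearance shortage, the forecast capacity cut, the regional forecast bottleneck, the cross-dock order backlog rerouting, but only the raw-material forecast bottleneck feeds directly into the warehouse customs clearance rerouting.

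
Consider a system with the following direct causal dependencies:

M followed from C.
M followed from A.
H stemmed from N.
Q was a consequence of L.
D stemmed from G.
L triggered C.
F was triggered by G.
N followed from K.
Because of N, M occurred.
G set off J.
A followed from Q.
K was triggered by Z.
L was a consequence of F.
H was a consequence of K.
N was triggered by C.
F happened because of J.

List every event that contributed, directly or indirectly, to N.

C, F, G, J, K, L, Z

Immediate causes of N: K, C.
Further upstream: G, J, F, L, Z.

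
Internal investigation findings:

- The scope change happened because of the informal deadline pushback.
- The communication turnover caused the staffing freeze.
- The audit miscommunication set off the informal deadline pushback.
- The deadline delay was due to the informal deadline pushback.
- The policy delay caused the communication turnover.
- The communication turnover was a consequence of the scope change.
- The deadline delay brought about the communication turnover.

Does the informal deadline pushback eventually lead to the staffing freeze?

There is a causal chain: the informal deadline pushback → the scope change → the communication turnover → the staffing freeze.

Yes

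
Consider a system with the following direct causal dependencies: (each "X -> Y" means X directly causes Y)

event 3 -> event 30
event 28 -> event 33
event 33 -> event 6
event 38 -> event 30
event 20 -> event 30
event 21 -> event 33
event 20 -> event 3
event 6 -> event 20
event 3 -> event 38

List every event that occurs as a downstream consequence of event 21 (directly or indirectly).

event 20, event 3, event 30, event 33, event 38, event 6

Direct effects: event 33.
2 steps out: event 6.
3 steps out: event 20.
4 steps out: event 3, event 30.
5 steps out: event 38.
Not reachable from it: event 28.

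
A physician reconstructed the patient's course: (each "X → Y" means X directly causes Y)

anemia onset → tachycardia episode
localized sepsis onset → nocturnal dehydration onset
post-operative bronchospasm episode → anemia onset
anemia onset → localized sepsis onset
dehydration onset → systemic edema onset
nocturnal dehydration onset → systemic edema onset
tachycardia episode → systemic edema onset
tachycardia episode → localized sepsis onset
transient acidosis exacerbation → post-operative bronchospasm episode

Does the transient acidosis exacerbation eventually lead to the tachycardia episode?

Yes

There is a causal chain: the transient acidosis exacerbation → the post-operative bronchospasm episode → the anemia onset → the tachycardia episode.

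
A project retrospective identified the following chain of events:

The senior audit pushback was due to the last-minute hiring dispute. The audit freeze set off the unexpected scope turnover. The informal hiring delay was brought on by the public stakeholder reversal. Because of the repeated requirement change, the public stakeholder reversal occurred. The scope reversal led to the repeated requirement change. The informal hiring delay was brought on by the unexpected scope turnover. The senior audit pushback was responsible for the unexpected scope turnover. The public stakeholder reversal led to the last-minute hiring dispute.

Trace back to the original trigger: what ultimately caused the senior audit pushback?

Tracing upstream from the senior audit pushback: the senior audit pushback ← the last-minute hiring dispute ← the public stakeholder reversal ← the repeated requirement change ← the scope reversal.
The scope reversal has no stated cause, so it is the root.

the scope reversal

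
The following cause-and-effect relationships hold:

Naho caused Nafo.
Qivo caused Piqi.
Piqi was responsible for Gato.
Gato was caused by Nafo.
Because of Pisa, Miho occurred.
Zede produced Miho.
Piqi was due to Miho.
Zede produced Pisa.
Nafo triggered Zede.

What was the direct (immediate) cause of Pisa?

Zede

Upstream contributors include Naho, Nafo, but only Zede feeds directly into Pisa.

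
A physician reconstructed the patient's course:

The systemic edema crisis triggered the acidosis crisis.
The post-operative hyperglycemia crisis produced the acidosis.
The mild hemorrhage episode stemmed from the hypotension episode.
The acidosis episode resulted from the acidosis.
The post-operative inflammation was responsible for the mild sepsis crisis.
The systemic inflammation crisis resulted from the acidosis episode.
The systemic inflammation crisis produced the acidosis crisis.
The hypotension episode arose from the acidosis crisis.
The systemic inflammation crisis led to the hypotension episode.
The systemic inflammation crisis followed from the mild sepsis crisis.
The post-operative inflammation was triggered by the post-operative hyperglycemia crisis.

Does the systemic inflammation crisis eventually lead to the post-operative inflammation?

The systemic inflammation crisis leads to the acidosis crisis, the hypotension episode, the mild hemorrhage episode; the post-operative inflammation is not among them.

No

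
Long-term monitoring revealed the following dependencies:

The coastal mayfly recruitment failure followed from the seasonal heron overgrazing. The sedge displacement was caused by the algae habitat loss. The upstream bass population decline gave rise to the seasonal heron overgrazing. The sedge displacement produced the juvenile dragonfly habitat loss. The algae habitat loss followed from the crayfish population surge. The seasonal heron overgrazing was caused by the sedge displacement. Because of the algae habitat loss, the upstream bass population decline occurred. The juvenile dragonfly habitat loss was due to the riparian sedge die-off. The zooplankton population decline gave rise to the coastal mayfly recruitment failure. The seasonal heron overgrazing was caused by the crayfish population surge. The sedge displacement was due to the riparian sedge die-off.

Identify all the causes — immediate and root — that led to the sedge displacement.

Immediate causes of the sedge displacement: the riparian sedge die-off, the algae habitat loss.
Further upstream: the crayfish population surge.

the algae habitat loss, the crayfish population surge, the riparian sedge die-off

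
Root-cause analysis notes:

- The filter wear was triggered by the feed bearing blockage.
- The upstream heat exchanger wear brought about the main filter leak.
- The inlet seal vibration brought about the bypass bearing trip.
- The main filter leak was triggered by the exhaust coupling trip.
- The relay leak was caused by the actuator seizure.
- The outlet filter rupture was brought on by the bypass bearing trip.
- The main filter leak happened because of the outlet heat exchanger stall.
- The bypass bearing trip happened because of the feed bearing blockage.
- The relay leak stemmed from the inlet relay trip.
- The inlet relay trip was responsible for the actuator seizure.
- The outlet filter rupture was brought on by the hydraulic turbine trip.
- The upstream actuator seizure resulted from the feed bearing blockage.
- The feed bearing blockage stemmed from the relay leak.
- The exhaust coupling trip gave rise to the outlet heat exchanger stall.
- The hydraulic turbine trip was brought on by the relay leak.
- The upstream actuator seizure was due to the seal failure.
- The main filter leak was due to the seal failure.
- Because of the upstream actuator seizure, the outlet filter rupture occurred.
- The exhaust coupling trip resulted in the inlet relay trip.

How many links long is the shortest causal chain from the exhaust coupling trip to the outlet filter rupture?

Shortest chain: the exhaust coupling trip → the inlet relay trip → the relay leak → the hydraulic turbine trip → the outlet filter rupture.

4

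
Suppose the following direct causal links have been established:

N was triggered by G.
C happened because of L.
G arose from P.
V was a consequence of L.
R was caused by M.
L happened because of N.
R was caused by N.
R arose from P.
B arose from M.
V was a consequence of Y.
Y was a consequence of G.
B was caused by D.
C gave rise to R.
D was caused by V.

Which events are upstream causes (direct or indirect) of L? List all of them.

Immediate cause of L: N.
Further upstream: P, G.

G, N, P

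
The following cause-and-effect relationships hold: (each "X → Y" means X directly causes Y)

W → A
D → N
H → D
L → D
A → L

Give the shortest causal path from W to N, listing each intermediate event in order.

W → A
A → L
L → D
D → N
Length: 4 steps.

W → A → L → D → N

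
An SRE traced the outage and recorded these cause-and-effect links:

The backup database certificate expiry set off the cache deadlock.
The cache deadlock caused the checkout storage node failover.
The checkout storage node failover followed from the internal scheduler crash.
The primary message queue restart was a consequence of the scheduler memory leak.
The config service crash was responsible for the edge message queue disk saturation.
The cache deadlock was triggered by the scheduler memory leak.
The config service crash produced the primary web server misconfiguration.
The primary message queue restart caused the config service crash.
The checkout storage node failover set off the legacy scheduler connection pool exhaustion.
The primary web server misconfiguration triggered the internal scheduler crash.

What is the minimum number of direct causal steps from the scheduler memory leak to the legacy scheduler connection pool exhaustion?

Shortest chain: the scheduler memory leak → the cache deadlock → the checkout storage node failover → the legacy scheduler connection pool exhaustion.

3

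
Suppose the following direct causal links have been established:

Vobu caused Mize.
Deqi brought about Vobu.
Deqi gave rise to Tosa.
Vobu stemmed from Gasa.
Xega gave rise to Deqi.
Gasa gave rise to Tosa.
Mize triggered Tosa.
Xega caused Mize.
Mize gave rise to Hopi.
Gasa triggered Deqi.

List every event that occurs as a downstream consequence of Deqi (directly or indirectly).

Hopi, Mize, Tosa, Vobu

Direct effects: Vobu, Tosa.
2 steps out: Mize.
3 steps out: Hopi.
Not reachable from it: Gasa, Xega.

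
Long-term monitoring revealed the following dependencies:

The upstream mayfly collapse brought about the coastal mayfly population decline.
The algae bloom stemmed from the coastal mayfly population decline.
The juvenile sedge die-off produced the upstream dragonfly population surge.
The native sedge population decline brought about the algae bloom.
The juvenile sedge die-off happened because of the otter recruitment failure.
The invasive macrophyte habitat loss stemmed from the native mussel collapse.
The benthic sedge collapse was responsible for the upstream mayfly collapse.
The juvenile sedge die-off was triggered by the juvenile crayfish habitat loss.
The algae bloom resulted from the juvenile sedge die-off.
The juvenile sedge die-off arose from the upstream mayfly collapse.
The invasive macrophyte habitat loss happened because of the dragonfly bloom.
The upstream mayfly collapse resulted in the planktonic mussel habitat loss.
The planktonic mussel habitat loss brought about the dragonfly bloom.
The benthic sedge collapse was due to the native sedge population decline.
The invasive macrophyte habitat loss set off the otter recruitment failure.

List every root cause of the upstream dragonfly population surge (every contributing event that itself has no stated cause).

the juvenile crayfish habitat loss, the native mussel collapse, the native sedge population decline

Tracing upstream from the upstream dragonfly population surge: the upstream dragonfly population surge ← the juvenile sedge die-off ← the upstream mayfly collapse ← the benthic sedge collapse ← the native sedge population decline.
A separate upstream branch: the upstream dragonfly population surge ← the juvenile sedge die-off ← the juvenile crayfish habitat loss.
A separate upstream branch: the upstream dragonfly population surge ← the juvenile sedge die-off ← the otter recruitment failure ← the invasive macrophyte habitat loss ← the native mussel collapse.
Each of those chain origins has no stated cause.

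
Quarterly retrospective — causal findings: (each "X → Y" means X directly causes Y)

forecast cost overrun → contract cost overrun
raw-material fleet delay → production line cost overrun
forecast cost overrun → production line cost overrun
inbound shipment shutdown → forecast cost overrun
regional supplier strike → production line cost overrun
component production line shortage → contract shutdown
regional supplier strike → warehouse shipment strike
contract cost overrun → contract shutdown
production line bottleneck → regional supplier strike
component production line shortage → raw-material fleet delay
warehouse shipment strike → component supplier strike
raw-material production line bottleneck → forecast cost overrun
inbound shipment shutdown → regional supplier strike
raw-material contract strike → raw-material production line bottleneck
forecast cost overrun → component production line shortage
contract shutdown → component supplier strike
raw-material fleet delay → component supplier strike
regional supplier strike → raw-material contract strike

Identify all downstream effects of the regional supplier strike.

the component production line shortage, the component supplier strike, the contract cost overrun, the contract shutdown, the forecast cost overrun, the production line cost overrun, the raw-material contract strike, the raw-material fleet delay, the raw-material production line bottleneck, the warehouse shipment strike

Direct effects: the warehouse shipment strike, the raw-material contract strike, the production line cost overrun.
2 steps out: the raw-material production line bottleneck, the component supplier strike.
3 steps out: the forecast cost overrun.
4 steps out: the component production line shortage, the contract cost overrun.
5 steps out: the raw-material fleet delay, the contract shutdown.
Not reachable from it: the inbound shipment shutdown, the production line bottleneck.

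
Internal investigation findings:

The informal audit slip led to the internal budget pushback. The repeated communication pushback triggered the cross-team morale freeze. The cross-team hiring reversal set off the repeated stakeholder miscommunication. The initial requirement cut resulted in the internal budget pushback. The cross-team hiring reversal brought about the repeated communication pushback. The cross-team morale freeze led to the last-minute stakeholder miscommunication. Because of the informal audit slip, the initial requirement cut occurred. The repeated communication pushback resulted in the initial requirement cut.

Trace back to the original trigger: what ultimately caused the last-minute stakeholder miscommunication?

the cross-team hiring reversal

Tracing upstream from the last-minute stakeholder miscommunication: the last-minute stakeholder miscommunication ← the cross-team morale freeze ← the repeated communication pushback ← the cross-team hiring reversal.
The cross-team hiring reversal has no stated cause, so it is the root.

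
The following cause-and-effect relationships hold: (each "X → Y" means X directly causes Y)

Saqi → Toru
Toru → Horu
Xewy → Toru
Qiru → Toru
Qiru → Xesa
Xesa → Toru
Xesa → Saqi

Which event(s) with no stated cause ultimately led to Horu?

Tracing upstream from Horu: Horu ← Toru ← Qiru.
A separate upstream branch: Horu ← Toru ← Xewy.
Each of those chain origins has no stated cause.

Qiru, Xewy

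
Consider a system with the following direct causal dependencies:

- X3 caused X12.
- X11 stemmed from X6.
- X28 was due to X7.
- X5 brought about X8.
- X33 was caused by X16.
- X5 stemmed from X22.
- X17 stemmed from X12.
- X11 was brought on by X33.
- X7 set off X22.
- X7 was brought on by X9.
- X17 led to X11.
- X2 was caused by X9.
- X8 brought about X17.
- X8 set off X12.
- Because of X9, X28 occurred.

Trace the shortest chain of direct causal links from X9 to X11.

X9 → X7
X7 → X22
X22 → X5
X5 → X8
X8 → X17
X17 → X11
Length: 6 steps.

X9 → X7 → X22 → X5 → X8 → X17 → X11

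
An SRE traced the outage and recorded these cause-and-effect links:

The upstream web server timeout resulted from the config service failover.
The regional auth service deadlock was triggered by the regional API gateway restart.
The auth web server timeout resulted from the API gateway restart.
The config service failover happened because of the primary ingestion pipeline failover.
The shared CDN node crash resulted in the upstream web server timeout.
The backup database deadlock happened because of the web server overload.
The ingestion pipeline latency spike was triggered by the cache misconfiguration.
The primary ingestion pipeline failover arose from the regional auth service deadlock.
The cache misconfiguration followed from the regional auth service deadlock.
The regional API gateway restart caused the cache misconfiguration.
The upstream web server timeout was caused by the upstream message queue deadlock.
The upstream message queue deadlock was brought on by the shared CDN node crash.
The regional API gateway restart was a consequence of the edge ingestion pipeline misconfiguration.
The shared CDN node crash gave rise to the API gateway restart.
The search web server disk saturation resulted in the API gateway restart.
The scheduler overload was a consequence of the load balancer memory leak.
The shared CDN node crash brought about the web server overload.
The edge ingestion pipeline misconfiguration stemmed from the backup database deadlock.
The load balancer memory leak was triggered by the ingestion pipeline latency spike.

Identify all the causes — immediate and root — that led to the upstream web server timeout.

the backup database deadlock, the config service failover, the edge ingestion pipeline misconfiguration, the primary ingestion pipeline failover, the regional API gateway restart, the regional auth service deadlock, the shared CDN node crash, the upstream message queue deadlock, the web server overload

Immediate causes of the upstream web server timeout: the shared CDN node crash, the upstream message queue deadlock, the config service failover.
Further upstream: the web server overload, the backup database deadlock, the edge ingestion pipeline misconfiguration, the regional API gateway restart, the regional auth service deadlock, the primary ingestion pipeline failover.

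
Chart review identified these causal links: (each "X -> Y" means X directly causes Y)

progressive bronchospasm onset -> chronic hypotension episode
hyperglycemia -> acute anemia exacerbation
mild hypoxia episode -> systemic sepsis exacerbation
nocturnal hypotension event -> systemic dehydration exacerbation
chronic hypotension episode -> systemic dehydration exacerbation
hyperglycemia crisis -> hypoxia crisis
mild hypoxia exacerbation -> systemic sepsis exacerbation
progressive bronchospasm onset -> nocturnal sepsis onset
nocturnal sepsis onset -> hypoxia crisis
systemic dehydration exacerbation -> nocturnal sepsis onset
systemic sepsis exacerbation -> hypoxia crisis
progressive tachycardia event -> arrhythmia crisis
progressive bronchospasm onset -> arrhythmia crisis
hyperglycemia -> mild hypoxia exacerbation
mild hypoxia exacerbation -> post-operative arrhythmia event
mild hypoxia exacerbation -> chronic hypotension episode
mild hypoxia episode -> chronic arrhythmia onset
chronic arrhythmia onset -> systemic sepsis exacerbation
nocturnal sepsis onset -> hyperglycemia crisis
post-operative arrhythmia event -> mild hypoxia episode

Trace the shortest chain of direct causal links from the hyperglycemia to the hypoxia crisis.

the hyperglycemia → the mild hypoxia exacerbation
the mild hypoxia exacerbation → the systemic sepsis exacerbation
the systemic sepsis exacerbation → the hypoxia crisis
Length: 3 steps.

the hyperglycemia → the mild hypoxia exacerbation → the systemic sepsis exacerbation → the hypoxia crisis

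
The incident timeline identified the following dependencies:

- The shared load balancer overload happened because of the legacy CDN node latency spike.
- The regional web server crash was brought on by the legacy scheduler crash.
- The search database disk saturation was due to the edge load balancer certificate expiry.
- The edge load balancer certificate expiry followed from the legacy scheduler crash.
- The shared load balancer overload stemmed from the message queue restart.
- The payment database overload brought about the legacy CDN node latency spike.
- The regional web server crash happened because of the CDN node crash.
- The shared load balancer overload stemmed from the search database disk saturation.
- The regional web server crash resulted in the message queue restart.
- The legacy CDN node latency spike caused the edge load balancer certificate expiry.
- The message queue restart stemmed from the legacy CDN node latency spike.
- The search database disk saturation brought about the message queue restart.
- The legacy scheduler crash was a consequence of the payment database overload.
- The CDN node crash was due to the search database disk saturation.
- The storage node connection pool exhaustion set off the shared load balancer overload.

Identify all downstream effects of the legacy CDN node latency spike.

the CDN node crash, the edge load balancer certificate expiry, the message queue restart, the regional web server crash, the search database disk saturation, the shared load balancer overload

Direct effects: the edge load balancer certificate expiry, the message queue restart, the shared load balancer overload.
2 steps out: the search database disk saturation.
3 steps out: the CDN node crash.
4 steps out: the regional web server crash.
Not reachable from it: the payment database overload, the legacy scheduler crash, the storage node connection pool exhaustion.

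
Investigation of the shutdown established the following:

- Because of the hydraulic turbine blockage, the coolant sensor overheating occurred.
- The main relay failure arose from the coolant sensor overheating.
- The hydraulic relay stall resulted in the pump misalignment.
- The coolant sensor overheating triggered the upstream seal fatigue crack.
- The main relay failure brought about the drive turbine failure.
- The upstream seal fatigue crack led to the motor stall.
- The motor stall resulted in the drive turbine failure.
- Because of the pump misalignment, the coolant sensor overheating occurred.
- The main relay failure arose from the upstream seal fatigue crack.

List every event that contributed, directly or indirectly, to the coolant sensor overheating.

Immediate causes of the coolant sensor overheating: the pump misalignment, the hydraulic turbine blockage.
Further upstream: the hydraulic relay stall.

the hydraulic relay stall, the hydraulic turbine blockage, the pump misalignment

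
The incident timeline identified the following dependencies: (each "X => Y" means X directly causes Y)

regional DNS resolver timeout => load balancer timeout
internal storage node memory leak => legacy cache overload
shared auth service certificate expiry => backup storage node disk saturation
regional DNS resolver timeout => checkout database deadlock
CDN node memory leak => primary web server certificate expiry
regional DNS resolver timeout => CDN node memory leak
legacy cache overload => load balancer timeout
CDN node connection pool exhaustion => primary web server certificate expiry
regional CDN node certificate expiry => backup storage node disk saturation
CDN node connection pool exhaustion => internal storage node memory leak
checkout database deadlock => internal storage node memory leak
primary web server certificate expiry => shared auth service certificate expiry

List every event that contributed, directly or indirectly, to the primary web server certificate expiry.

Immediate causes of the primary web server certificate expiry: the CDN node memory leak, the CDN node connection pool exhaustion.
Further upstream: the regional DNS resolver timeout.

the CDN node connection pool exhaustion, the CDN node memory leak, the regional DNS resolver timeout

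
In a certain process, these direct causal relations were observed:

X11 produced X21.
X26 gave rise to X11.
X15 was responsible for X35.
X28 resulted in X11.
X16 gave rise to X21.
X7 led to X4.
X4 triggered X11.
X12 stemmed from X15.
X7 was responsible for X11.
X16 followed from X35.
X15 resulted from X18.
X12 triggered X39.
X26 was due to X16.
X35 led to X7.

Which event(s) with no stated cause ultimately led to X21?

Tracing upstream from X21: X21 ← X16 ← X35 ← X15 ← X18.
A separate upstream branch: X21 ← X11 ← X28.
Each of those chain origins has no stated cause.

X18, X28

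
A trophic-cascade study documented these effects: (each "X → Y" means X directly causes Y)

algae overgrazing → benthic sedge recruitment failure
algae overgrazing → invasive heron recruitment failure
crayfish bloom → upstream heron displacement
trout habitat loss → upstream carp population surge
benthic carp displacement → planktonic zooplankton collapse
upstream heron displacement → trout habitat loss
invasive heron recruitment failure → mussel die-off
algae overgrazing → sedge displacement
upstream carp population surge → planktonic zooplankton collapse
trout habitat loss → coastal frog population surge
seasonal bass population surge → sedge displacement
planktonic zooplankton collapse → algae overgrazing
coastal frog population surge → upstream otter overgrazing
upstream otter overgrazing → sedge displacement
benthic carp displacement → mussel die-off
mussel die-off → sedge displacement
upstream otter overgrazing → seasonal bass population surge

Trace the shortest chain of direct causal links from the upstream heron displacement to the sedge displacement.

the upstream heron displacement → the trout habitat loss
the trout habitat loss → the coastal frog population surge
the coastal frog population surge → the upstream otter overgrazing
the upstream otter overgrazing → the sedge displacement
Length: 4 steps.

the upstream heron displacement → the trout habitat loss → the coastal frog population surge → the upstream otter overgrazing → the sedge displacement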